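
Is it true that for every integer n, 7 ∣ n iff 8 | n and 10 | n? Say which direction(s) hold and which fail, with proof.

(⟹) This fails: take n = 7. Certainly 7 ∣ 7, but 8 ∤ 7.

(⟸) This fails: take n = 40. Both 8 ∣ 40 and 10 ∣ 40, yet 40 is not a multiple of 7 (since 40 = 5·7 + 5), so 7 ∤ 40.

Neither direction holds.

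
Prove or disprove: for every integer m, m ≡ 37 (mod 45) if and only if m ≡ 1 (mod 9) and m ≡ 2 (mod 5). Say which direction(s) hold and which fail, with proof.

Forward direction. Suppose m ≡ 37 (mod 45); write m = 45j + 37. Since 9 ∣ 45, reducing mod 9 gives m ≡ 37 ≡ 1 (mod 9); since 5 ∣ 45, reducing mod 5 gives m ≡ 37 ≡ 2 (mod 5).

Converse. If m ≡ 1 (mod 9) and m ≡ 2 (mod 5), then by the Chinese remainder theorem m ≡ 37 (mod 45). This is exactly m ≡ 37 (mod 45).

The biconditional holds.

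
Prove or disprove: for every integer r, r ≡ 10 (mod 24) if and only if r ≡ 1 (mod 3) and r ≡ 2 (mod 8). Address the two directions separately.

Both implications hold.

(⟹) Suppose r ≡ 10 (mod 24); write r = 24j + 10. Since 3 ∣ 24, reducing mod 3 gives r ≡ 10 ≡ 1 (mod 3); since 8 ∣ 24, reducing mod 8 gives r ≡ 10 ≡ 2 (mod 8).

(⟸) Conversely, if r ≡ 1 (mod 3) and r ≡ 2 (mod 8), then by the Chinese remainder theorem r ≡ 10 (mod 24). This is exactly r ≡ 10 (mod 24).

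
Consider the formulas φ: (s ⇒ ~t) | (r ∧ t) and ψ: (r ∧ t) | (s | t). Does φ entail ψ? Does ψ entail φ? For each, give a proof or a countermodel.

Neither direction holds.

Forward direction. This fails. Under s = F, t = F, r = F, the left side is true but the right side is false.

Converse. This fails. Under s = T, t = T, r = F, the left side is false but the right side is true.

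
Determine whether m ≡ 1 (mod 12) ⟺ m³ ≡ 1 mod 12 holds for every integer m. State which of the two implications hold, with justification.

Forward direction. Suppose m ≡ 1 (mod 12). Write m = 12j + 1. Then (12j + 1)³ = 1728j³ + 432j² + 36j + 1 = 12(144j³ + 36j² + 3j) + 1, so m³ ≡ 1 (mod 12).

Converse. Suppose m³ ≡ 1 (mod 12). The only residue r in {0, …, 11} with r³ ≡ 1 (mod 12) is r = 1, so m ≡ 1 (mod 12).

Both implications hold.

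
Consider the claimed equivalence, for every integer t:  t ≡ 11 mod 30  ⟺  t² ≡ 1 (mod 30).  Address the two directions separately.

Only the forward direction holds.

(←) This fails: take t = 1. Then 1² = 1 ≡ 1 (mod 30), yet 1 ≡ 1 (mod 30), not 11.

(→) Suppose t ≡ 11 mod 30. Write t = 30j + 11. Then (30j + 11)² = 900j² + 660j + 121 = 30(30j² + 22j + 4) + 1, so t² ≡ 1 (mod 30).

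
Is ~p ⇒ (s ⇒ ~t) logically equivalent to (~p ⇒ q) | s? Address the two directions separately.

Both directions fail.

[⇒] This fails. Under s = F, q = F, t = F, p = F, the left side is true but the right side is false.

[⇐] This fails. Under s = T, q = F, t = T, p = F, the left side is false but the right side is true.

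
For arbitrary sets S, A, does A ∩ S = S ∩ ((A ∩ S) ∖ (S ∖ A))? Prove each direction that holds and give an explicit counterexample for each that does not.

Both inclusions hold; the sets are equal.

Forward inclusion. Let x ∈ A ∩ S. Then x ∈ S ∩ A, from which x ∈ S ∩ ((A ∩ S) ∖ (S ∖ A)).

Reverse inclusion. Let x ∈ S ∩ ((A ∩ S) ∖ (S ∖ A)). Then x ∈ S ∩ A, from which x ∈ A ∩ S.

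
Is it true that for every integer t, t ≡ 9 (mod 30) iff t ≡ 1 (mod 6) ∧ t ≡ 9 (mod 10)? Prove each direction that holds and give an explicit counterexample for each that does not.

(⇒) fails and (⇐) fails.

(→) This fails: t = 9 gives 9 ≡ 9 (mod 30) but 9 ≡ 3 (mod 6), so the conjunction on the right does not hold.

(←) This fails: t = 19 satisfies both congruences on the right (19 ≡ 1 mod 6 and 19 ≡ 9 mod 10) yet 19 ≡ 19 (mod 30), not 9.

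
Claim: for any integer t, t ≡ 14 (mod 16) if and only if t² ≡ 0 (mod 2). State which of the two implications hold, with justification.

Not equivalent: only (⇒) holds.

Converse. This fails: take t = 0. Then 0² = 0 ≡ 0 (mod 2), yet 0 ≡ 0 (mod 16), not 14.

Forward direction. Suppose t ≡ 14 (mod 16). Then t² ≡ 14² = 196 (mod 16), and since 2 ∣ 16, also t² ≡ 0 (mod 2).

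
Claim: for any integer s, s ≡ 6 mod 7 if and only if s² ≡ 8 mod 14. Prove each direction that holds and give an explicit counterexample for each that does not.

Forward direction. This fails: take s = 13. Then 13 ≡ 6 (mod 7), but 13² = 169 ≡ 1 (mod 14), not 8.

Converse. This fails: take s = 8. Then 8² = 64 ≡ 8 (mod 14), yet 8 ≡ 1 (mod 7), not 6.

Neither direction holds.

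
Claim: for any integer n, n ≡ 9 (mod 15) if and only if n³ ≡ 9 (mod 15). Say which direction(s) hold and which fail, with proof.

(→) Suppose n ≡ 9 (mod 15). Write n = 15j + 9. Then (15j + 9)³ = 3375j³ + 6075j² + 3645j + 729 = 15(225j³ + 405j² + 243j + 48) + 9, so n³ ≡ 9 (mod 15).

(←) Conversely, suppose n³ ≡ 9 (mod 15). The only residue r in {0, …, 14} with r³ ≡ 9 (mod 15) is r = 9, so n ≡ 9 (mod 15).

The biconditional holds.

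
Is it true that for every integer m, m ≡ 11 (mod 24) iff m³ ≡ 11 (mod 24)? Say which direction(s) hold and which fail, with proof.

Equivalent; both directions hold.

(⟹) Suppose m ≡ 11 (mod 24). Write m = 24j + 11. Then (24j + 11)³ = 13824j³ + 19008j² + 8712j + 1331 = 24(576j³ + 792j² + 363j + 55) + 11, so m³ ≡ 11 (mod 24).

(⟸) Conversely, suppose m³ ≡ 11 (mod 24). The only residue r in {0, …, 23} with r³ ≡ 11 (mod 24) is r = 11, so m ≡ 11 (mod 24).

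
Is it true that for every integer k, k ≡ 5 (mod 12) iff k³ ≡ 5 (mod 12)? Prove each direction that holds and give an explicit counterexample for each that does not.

(⟹) Suppose k ≡ 5 (mod 12). Write k = 12j + 5. Then (12j + 5)³ = 1728j³ + 2160j² + 900j + 125 = 12(144j³ + 180j² + 75j + 10) + 5, so k³ ≡ 5 (mod 12).

(⟸) Conversely, suppose k³ ≡ 5 (mod 12). The only residue r in {0, …, 11} with r³ ≡ 5 (mod 12) is r = 5, so k ≡ 5 (mod 12).

Both directions hold.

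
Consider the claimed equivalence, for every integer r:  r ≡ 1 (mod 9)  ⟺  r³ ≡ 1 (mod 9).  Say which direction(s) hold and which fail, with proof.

(⟹) Suppose r ≡ 1 (mod 9). Write r = 9j + 1. Then (9j + 1)³ = 729j³ + 243j² + 27j + 1 = 9(81j³ + 27j² + 3j) + 1, so r³ ≡ 1 (mod 9).

(⟸) This fails: take r = 4. Then 4³ = 64 ≡ 1 (mod 9), yet 4 ≡ 4 (mod 9), not 1.

(⇒) holds; (⇐) fails.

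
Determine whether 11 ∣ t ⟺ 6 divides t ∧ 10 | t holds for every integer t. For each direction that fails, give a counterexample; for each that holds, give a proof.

(→) This fails: take t = 11. Certainly 11 ∣ 11, but 6 ∤ 11.

(←) This fails: take t = 30. Both 6 ∣ 30 and 10 ∣ 30, yet 30 is not a multiple of 11 (since 30 = 2·11 + 8), so 11 ∤ 30.

(⇒) fails and (⇐) fails.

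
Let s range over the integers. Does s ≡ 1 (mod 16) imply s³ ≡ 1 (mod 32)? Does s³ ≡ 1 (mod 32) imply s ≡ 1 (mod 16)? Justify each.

Only the reverse direction holds.

(⇒) This fails: take s = 17. Then 17 ≡ 1 (mod 16), but 17³ = 4913 ≡ 17 (mod 32), not 1.

(⇐) Conversely, the residues r modulo 32 with r³ ≡ 1 (mod 32) are exactly {1}, and each is ≡ 1 (mod 16).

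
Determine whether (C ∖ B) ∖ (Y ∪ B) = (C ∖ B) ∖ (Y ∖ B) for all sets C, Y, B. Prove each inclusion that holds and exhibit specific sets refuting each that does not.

The two sets are equal.

Forward inclusion. Let x ∈ (C ∖ B) ∖ (Y ∪ B). Then x ∈ C and x ∉ Y, B, from which x ∈ (C ∖ B) ∖ (Y ∖ B).

Reverse inclusion. Let x ∈ (C ∖ B) ∖ (Y ∖ B). Then x ∈ C and x ∉ Y, B, from which x ∈ (C ∖ B) ∖ (Y ∪ B).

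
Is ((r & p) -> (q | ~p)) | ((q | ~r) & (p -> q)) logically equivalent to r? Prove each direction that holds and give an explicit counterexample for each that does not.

(⇒) fails and (⇐) fails.

(⇒) This fails. Under p = F, q = F, r = F, the left side is true but the right side is false.

(⇐) This fails. Under p = T, q = F, r = T, the left side is false but the right side is true.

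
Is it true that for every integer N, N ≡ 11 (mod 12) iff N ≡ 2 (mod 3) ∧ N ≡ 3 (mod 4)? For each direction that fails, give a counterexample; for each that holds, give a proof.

The biconditional holds.

Forward direction. Suppose N ≡ 11 (mod 12); write N = 12j + 11. Since 3 ∣ 12, reducing mod 3 gives N ≡ 11 ≡ 2 (mod 3); since 4 ∣ 12, reducing mod 4 gives N ≡ 11 ≡ 3 (mod 4).

Converse. If N ≡ 2 (mod 3) and N ≡ 3 (mod 4), then by the Chinese remainder theorem N ≡ 11 (mod 12). This is exactly N ≡ 11 (mod 12).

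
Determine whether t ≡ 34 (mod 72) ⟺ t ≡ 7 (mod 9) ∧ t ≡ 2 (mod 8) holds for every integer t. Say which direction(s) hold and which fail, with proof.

Equivalent; both directions hold.

(⟹) Suppose t ≡ 34 (mod 72); write t = 72j + 34. Since 9 ∣ 72, reducing mod 9 gives t ≡ 34 ≡ 7 (mod 9); since 8 ∣ 72, reducing mod 8 gives t ≡ 34 ≡ 2 (mod 8).

(⟸) Conversely, if t ≡ 7 (mod 9) and t ≡ 2 (mod 8), then by the Chinese remainder theorem t ≡ 34 (mod 72). This is exactly t ≡ 34 (mod 72).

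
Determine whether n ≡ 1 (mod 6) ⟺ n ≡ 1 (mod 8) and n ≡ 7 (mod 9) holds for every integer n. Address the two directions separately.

Not equivalent: only (⇐) holds.

(⟹) This fails: n = 1 gives 1 ≡ 1 (mod 6) but 1 ≡ 1 (mod 9), so the conjunction on the right does not hold.

(⟸) Conversely, if n ≡ 1 (mod 8) and n ≡ 7 (mod 9), then by the Chinese remainder theorem n ≡ 25 (mod 72). Since 25 ≡ 1 (mod 6) and 6 ∣ 72, we get n ≡ 1 (mod 6).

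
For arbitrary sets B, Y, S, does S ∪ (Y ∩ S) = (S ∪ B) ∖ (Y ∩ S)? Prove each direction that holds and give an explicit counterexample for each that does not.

Neither inclusion holds.

Forward inclusion. This inclusion fails. Take B = ∅, Y = {1}, S = {1}; then 1 ∈ S ∪ (Y ∩ S) but 1 ∉ (S ∪ B) ∖ (Y ∩ S).

Reverse inclusion. This inclusion fails. Take B = {1}, Y = ∅, S = ∅; then 1 ∈ (S ∪ B) ∖ (Y ∩ S) but 1 ∉ S ∪ (Y ∩ S).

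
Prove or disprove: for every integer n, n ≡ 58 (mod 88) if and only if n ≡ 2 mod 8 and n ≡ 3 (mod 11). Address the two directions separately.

The biconditional holds.

[⇒] Suppose n ≡ 58 (mod 88); write n = 88j + 58. Since 8 ∣ 88, reducing mod 8 gives n ≡ 58 ≡ 2 (mod 8); since 11 ∣ 88, reducing mod 11 gives n ≡ 58 ≡ 3 (mod 11).

[⇐] Conversely, if n ≡ 2 (mod 8) and n ≡ 3 (mod 11), then by the Chinese remainder theorem n ≡ 58 (mod 88). This is exactly n ≡ 58 (mod 88).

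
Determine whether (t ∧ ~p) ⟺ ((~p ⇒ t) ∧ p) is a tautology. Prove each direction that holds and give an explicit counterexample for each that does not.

Neither implication holds.

[⇒] This fails. Under p = F, t = T, the left side is true but the right side is false.

[⇐] This fails. Under p = T, t = F, the left side is false but the right side is true.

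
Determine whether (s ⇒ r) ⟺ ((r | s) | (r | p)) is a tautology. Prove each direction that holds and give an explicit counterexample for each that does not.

Forward direction. This fails. Under r = F, p = F, s = F, the left side is true but the right side is false.

Converse. This fails. Under r = F, p = F, s = T, the left side is false but the right side is true.

(⇒) fails and (⇐) fails.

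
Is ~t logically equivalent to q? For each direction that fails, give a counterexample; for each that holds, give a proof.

(⟹) This fails. Under q = F, t = F, the left side is true but the right side is false.

(⟸) This fails. Under q = T, t = T, the left side is false but the right side is true.

(⇒) fails and (⇐) fails.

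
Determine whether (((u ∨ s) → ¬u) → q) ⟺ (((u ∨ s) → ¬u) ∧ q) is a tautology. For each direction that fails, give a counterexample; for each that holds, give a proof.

(⟹) This fails. Under u = T, s = F, q = F, the left side is true but the right side is false.

(⟸) Assume the antecedent. If u is true, the antecedent cannot hold. If u is false, the antecedent forces (u = F, s = F, q = T) or (u = F, s = T, q = T), and ((u ∨ s) → ¬u) → q holds there. Either way ((u ∨ s) → ¬u) → q holds.

Only the reverse direction holds.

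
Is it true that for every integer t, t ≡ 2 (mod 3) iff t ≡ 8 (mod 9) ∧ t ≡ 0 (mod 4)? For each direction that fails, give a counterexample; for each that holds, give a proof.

Only the converse holds.

(⟹) This fails: t = 32 gives 32 ≡ 2 (mod 3) but 32 ≡ 5 (mod 9), so the conjunction on the right does not hold.

(⟸) Conversely, if t ≡ 8 (mod 9) and t ≡ 0 (mod 4), then by the Chinese remainder theorem t ≡ 8 (mod 36). Since 8 ≡ 2 (mod 3) and 3 ∣ 36, we get t ≡ 2 (mod 3).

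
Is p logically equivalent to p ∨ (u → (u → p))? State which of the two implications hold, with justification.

The forward direction holds; the converse fails.

(⟹) Assume the antecedent. If u is true, the antecedent forces (u = T, p = T), and p ∨ (u → (u → p)) holds there. If u is false, p ∨ (u → (u → p)) reduces to true regardless of the other variables. Either way p ∨ (u → (u → p)) holds.

(⟸) This fails. Under u = F, p = F, the left side is false but the right side is true.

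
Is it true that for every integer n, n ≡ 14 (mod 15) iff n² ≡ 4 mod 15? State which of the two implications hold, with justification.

(⇒) fails and (⇐) fails.

Forward direction. This fails: take n = 14. Then 14 ≡ 14 (mod 15), but 14² = 196 ≡ 1 (mod 15), not 4.

Converse. This fails: take n = 2. Then 2² = 4 ≡ 4 (mod 15), yet 2 ≡ 2 (mod 15), not 14.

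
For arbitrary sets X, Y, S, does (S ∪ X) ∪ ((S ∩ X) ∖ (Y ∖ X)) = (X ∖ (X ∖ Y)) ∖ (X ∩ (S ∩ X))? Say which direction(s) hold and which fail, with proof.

The sets are not equal: only the reverse inclusion holds.

(⟹) This inclusion fails. Take X = {1}, Y = ∅, S = ∅; then 1 ∈ (S ∪ X) ∪ ((S ∩ X) ∖ (Y ∖ X)) but 1 ∉ (X ∖ (X ∖ Y)) ∖ (X ∩ (S ∩ X)).

(⟸) Let x ∈ (X ∖ (X ∖ Y)) ∖ (X ∩ (S ∩ X)). Then x ∈ X ∩ Y and x ∉ S, from which x ∈ (S ∪ X) ∪ ((S ∩ X) ∖ (Y ∖ X)).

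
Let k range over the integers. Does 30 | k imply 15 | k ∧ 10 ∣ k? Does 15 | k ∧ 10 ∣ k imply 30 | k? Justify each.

Both implications hold.

(←) Suppose 15 ∣ k and 10 ∣ k. Any common multiple of 15 and 10 is a multiple of their lcm; here lcm(15, 10) = 15·10/gcd(15, 10) = 150/5 = 30, so 30 ∣ k.

(→) If 30 ∣ k, write k = 30q. Since 30 = 2·15, k = 15·(2q), so 15 ∣ k; and since 30 = 3·10, k = 10·(3q), so 10 ∣ k.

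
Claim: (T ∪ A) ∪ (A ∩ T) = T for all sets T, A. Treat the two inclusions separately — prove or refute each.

(⟸) Let x ∈ T. Then either x ∈ T and x ∉ A; or x ∈ T ∩ A. In each case x ∈ (T ∪ A) ∪ (A ∩ T), so T ⊆ (T ∪ A) ∪ (A ∩ T).

(⟹) This inclusion fails. Take T = ∅, A = {1}; then 1 ∈ (T ∪ A) ∪ (A ∩ T) but 1 ∉ T.

(⊆) fails; (⊇) holds.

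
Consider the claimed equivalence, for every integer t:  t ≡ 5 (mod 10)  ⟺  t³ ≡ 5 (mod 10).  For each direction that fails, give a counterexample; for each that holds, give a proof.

(→) Suppose t ≡ 5 (mod 10). Write t = 10j + 5. Then (10j + 5)³ = 1000j³ + 1500j² + 750j + 125 = 10(100j³ + 150j² + 75j + 12) + 5, so t³ ≡ 5 (mod 10).

(←) For the converse, argue contrapositively. If t ≢ 5 (mod 10), then t is congruent to one of 0, 1, 2, 3, 4, 6, 7, 8, 9 modulo 10, and these give t³ ≡ 0, 1, 8, 7, 4, 6, 3, 2, 9 respectively — never 5.

The biconditional holds.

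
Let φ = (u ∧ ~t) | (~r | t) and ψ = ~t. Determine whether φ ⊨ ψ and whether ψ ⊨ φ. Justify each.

(⟹) This fails. Under r = F, t = T, u = F, the left side is true but the right side is false.

(⟸) This fails. Under r = T, t = F, u = F, the left side is false but the right side is true.

Both directions fail.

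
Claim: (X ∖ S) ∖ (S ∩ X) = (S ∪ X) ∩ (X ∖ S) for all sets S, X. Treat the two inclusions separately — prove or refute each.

Both inclusions hold.

(⟹) Let x ∈ (X ∖ S) ∖ (S ∩ X). Then x ∈ X and x ∉ S, from which x ∈ (S ∪ X) ∩ (X ∖ S).

(⟸) Let x ∈ (S ∪ X) ∩ (X ∖ S). Then x ∈ X and x ∉ S, from which x ∈ (X ∖ S) ∖ (S ∩ X).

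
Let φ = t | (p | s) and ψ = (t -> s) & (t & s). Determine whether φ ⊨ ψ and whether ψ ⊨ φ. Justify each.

[⇒] This fails. Under t = T, p = F, s = F, the left side is true but the right side is false.

[⇐] Assume the antecedent. If t is true, t | (p | s) reduces to true regardless of the other variables. If t is false, the antecedent cannot hold. Either way t | (p | s) holds.

Only the converse holds.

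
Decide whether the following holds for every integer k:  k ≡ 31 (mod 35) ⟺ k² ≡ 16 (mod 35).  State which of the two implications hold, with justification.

Only the forward implication holds.

Forward direction. Suppose k ≡ 31 (mod 35). Write k = 35j + 31. Then (35j + 31)² = 1225j² + 2170j + 961 = 35(35j² + 62j + 27) + 16, so k² ≡ 16 (mod 35).

Converse. This fails: take k = 4. Then 4² = 16 ≡ 16 (mod 35), yet 4 ≡ 4 (mod 35), not 31.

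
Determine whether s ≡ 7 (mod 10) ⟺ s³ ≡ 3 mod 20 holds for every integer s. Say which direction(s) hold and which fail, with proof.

(→) This fails: take s = 17. Then 17 ≡ 7 (mod 10), but 17³ = 4913 ≡ 13 (mod 20), not 3.

(←) Conversely, the residues r modulo 20 with r³ ≡ 3 (mod 20) are exactly {7}, and each is ≡ 7 (mod 10).

Only the converse holds.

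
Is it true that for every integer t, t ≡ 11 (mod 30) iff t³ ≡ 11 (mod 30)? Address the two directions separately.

(⇒) Suppose t ≡ 11 (mod 30). Write t = 30j + 11. Then (30j + 11)³ = 27000j³ + 29700j² + 10890j + 1331 = 30(900j³ + 990j² + 363j + 44) + 11, so t³ ≡ 11 (mod 30).

(⇐) Conversely, suppose t³ ≡ 11 (mod 30). The only residue r in {0, …, 29} with r³ ≡ 11 (mod 30) is r = 11, so t ≡ 11 (mod 30).

Equivalent; both directions hold.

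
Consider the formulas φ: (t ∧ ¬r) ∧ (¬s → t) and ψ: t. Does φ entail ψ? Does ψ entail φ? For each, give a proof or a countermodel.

Only the forward direction holds.

(→) Assume the antecedent. If t is true, t reduces to true regardless of the other variables. If t is false, the antecedent cannot hold. Either way t holds.

(←) This fails. Under t = T, r = T, s = F, the left side is false but the right side is true.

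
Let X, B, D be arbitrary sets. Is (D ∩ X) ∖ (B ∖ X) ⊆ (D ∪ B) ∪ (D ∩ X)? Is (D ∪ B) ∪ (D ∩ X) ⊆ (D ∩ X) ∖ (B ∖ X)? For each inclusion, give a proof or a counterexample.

(⟹) Let x ∈ (D ∩ X) ∖ (B ∖ X). Then either x ∈ X ∩ D and x ∉ B; or x ∈ X ∩ B ∩ D. In each case x ∈ (D ∪ B) ∪ (D ∩ X), so (D ∩ X) ∖ (B ∖ X) ⊆ (D ∪ B) ∪ (D ∩ X).

(⟸) This inclusion fails. Take X = ∅, B = {1}, D = ∅; then 1 ∈ (D ∪ B) ∪ (D ∩ X) but 1 ∉ (D ∩ X) ∖ (B ∖ X).

The sets are not equal: only the forward inclusion holds.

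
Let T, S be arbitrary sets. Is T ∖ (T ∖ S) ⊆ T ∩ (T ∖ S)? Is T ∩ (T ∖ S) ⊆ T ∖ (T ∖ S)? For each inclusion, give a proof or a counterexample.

(⊆) fails and (⊇) fails.

(⊆) This inclusion fails. Take T = {1}, S = {1}; then 1 ∈ T ∖ (T ∖ S) but 1 ∉ T ∩ (T ∖ S).

(⊇) This inclusion fails. Take T = {1}, S = ∅; then 1 ∈ T ∩ (T ∖ S) but 1 ∉ T ∖ (T ∖ S).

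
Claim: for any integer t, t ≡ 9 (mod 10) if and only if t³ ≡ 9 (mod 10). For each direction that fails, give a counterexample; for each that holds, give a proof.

Both implications hold.

Converse. For the converse, argue contrapositively. If t ≢ 9 (mod 10), then t is congruent to one of 0, 1, 2, 3, 4, 5, 6, 7, 8 modulo 10, and these give t³ ≡ 0, 1, 8, 7, 4, 5, 6, 3, 2 respectively — never 9.

Forward direction. Suppose t ≡ 9 (mod 10). Write t = 10j + 9. Then (10j + 9)³ = 1000j³ + 2700j² + 2430j + 729 = 10(100j³ + 270j² + 243j + 72) + 9, so t³ ≡ 9 (mod 10).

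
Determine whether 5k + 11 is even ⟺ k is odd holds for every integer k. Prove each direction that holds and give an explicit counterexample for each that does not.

(⟸) Suppose k is odd; write k = 2j + 1. Then 5k + 11 = 5·(2j + 1) + 11 = 2·5j + 16, which is even.

(⟹) Suppose 5k + 11 is even. Since 5 is odd, 5k and k have the same parity, so 5k + 11 ≡ k + 11 (mod 2). As 11 is odd, 5k + 11 is even exactly when k is odd. Thus k is odd.

Both directions hold.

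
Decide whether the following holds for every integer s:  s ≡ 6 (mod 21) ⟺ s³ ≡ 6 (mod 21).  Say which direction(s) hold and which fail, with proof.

Forward direction. Suppose s ≡ 6 (mod 21). Write s = 21j + 6. Then (21j + 6)³ = 9261j³ + 7938j² + 2268j + 216 = 21(441j³ + 378j² + 108j + 10) + 6, so s³ ≡ 6 (mod 21).

Converse. This fails: take s = 3. Then 3³ = 27 ≡ 6 (mod 21), yet 3 ≡ 3 (mod 21), not 6.

Only the forward direction holds.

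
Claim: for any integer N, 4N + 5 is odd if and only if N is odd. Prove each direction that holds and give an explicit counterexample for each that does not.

(⇒) This fails: take N = 6. Then 4N + 5 = 29, which is odd, yet N = 6 is even, not odd.

(⇐) Suppose N is odd. Since 4 is even, 4N is even for every N, so 4N + 5 has the same parity as 5, which is odd. Hence 4N + 5 is odd.

Not equivalent: only (⇐) holds.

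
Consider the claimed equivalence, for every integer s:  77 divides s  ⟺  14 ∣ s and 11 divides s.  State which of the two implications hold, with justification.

(⟹) This fails: take s = 77. Certainly 77 ∣ 77, but 14 ∤ 77.

(⟸) Suppose 14 ∣ s and 11 ∣ s. Any common multiple of 14 and 11 is a multiple of their lcm; here gcd(14, 11) = 1, so lcm(14, 11) = 14·11 = 154, so 154 ∣ s. Since 77 ∣ 154, it follows that 77 ∣ s.

Only the reverse direction holds.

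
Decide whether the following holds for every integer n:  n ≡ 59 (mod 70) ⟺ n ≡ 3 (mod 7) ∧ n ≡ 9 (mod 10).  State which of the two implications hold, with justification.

(→) Suppose n ≡ 59 (mod 70); write n = 70j + 59. Since 7 ∣ 70, reducing mod 7 gives n ≡ 59 ≡ 3 (mod 7); since 10 ∣ 70, reducing mod 10 gives n ≡ 59 ≡ 9 (mod 10).

(←) Conversely, if n ≡ 3 (mod 7) and n ≡ 9 (mod 10), then by the Chinese remainder theorem n ≡ 59 (mod 70). This is exactly n ≡ 59 (mod 70).

Both directions hold; the statement is true.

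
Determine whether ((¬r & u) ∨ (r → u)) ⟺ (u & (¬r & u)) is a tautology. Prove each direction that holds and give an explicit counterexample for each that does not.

[⇒] This fails. Under r = F, u = F, the left side is true but the right side is false.

[⇐] Assume the antecedent. If r is true, the antecedent cannot hold. If r is false, (¬r & u) ∨ (r → u) reduces to true regardless of the other variables. Either way (¬r & u) ∨ (r → u) holds.

(⇒) fails; (⇐) holds.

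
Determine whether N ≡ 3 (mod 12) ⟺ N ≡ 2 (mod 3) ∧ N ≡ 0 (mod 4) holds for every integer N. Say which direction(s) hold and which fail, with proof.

Neither direction holds.

Forward direction. This fails: N = 3 gives 3 ≡ 3 (mod 12) but 3 ≡ 0 (mod 3), so the conjunction on the right does not hold.

Converse. This fails: N = 8 satisfies both congruences on the right (8 ≡ 2 mod 3 and 8 ≡ 0 mod 4) yet 8 ≡ 8 (mod 12), not 3.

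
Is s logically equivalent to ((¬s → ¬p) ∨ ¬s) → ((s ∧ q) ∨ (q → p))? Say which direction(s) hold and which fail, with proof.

(⇒) Assume the antecedent. If s is true, the consequent reduces to true regardless of the other variables. If s is false, the antecedent cannot hold. Either way the consequent holds.

(⇐) This fails. Under s = F, q = F, p = F, the left side is false but the right side is true.

The forward direction holds; the converse fails.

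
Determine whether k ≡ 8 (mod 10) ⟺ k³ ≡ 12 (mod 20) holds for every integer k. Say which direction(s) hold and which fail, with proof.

Both implications hold.

(→) Suppose k ≡ 8 (mod 10). Working modulo 20, k ∈ {8, 18}; for each such r, r³ ≡ 12 (mod 20).

(←) Conversely, the residues r modulo 20 with r³ ≡ 12 (mod 20) are exactly {8, 18}, and each is ≡ 8 (mod 10).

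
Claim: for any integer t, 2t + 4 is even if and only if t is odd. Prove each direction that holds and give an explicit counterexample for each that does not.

The forward direction fails; the converse holds.

(⇒) This fails: take t = 6. Then 2t + 4 = 16, which is even, yet t = 6 is even, not odd.

(⇐) Suppose t is odd. Since 2 is even, 2t is even for every t, so 2t + 4 has the same parity as 4, which is even. Hence 2t + 4 is even.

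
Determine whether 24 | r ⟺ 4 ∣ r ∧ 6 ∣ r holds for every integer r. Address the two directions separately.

[⇒] If 24 ∣ r, write r = 24q. Since 24 = 6·4, r = 4·(6q), so 4 ∣ r; and since 24 = 4·6, r = 6·(4q), so 6 ∣ r.

[⇐] This fails: take r = 12. Both 4 ∣ 12 and 6 ∣ 12, yet 12 is not a multiple of 24 (since 12 = 0·24 + 12), so 24 ∤ 12.

Only the forward implication holds.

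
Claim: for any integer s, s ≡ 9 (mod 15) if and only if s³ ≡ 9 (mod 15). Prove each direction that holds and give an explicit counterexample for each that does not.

The biconditional holds.

(⟸) Suppose s³ ≡ 9 (mod 15). The only residue r in {0, …, 14} with r³ ≡ 9 (mod 15) is r = 9, so s ≡ 9 (mod 15).

(⟹) Suppose s ≡ 9 (mod 15). Write s = 15j + 9. Then (15j + 9)³ = 3375j³ + 6075j² + 3645j + 729 = 15(225j³ + 405j² + 243j + 48) + 9, so s³ ≡ 9 (mod 15).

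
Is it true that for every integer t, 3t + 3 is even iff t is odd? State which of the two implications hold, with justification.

(←) Suppose t is odd; write t = 2j + 1. Then 3t + 3 = 3·(2j + 1) + 3 = 2·3j + 6, which is even.

(→) Suppose 3t + 3 is even. Since 3 is odd, 3t and t have the same parity, so 3t + 3 ≡ t + 3 (mod 2). As 3 is odd, 3t + 3 is even exactly when t is odd. Thus t is odd.

Both directions hold.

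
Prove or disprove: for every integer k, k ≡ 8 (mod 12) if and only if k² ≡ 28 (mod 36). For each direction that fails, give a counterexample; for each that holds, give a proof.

(→) This fails: take k = 20. Then 20 ≡ 8 (mod 12), but 20² = 400 ≡ 4 (mod 36), not 28.

(←) This fails: take k = 10. Then 10² = 100 ≡ 28 (mod 36), yet 10 ≡ 10 (mod 12), not 8.

(⇒) fails and (⇐) fails.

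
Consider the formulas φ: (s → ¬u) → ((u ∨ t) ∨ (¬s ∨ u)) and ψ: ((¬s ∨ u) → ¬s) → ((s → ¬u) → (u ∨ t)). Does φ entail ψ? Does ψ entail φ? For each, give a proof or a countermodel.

Only the reverse direction holds.

Forward direction. This fails. Under t = F, u = F, s = F, the left side is true but the right side is false.

Converse. Assume the antecedent. If t is true, the consequent reduces to true regardless of the other variables. If t is false, the antecedent forces (t = F, u = T, s = F) or (t = F, u = T, s = T), and the consequent holds there. Either way the consequent holds.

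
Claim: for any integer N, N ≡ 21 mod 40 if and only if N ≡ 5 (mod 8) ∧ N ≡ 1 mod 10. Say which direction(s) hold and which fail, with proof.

Both directions hold.

(⟸) If N ≡ 5 (mod 8) and N ≡ 1 (mod 10), then by the Chinese remainder theorem N ≡ 21 (mod 40). This is exactly N ≡ 21 (mod 40).

(⟹) Suppose N ≡ 21 (mod 40); write N = 40j + 21. Since 8 ∣ 40, reducing mod 8 gives N ≡ 21 ≡ 5 (mod 8); since 10 ∣ 40, reducing mod 10 gives N ≡ 21 ≡ 1 (mod 10).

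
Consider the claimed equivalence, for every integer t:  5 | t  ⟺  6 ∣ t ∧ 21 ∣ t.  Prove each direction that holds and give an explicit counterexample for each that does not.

(⇒) This fails: take t = 5. Certainly 5 ∣ 5, but 6 ∤ 5.

(⇐) This fails: take t = 42. Both 6 ∣ 42 and 21 ∣ 42, yet 42 is not a multiple of 5 (since 42 = 8·5 + 2), so 5 ∤ 42.

(⇒) fails and (⇐) fails.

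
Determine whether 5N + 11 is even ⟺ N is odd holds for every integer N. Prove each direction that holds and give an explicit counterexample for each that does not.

Equivalent; both directions hold.

(→) Suppose 5N + 11 is even. Since 5 is odd, 5N and N have the same parity, so 5N + 11 ≡ N + 11 (mod 2). As 11 is odd, 5N + 11 is even exactly when N is odd. Thus N is odd.

(←) Conversely, suppose N is odd; write N = 2j + 1. Then 5N + 11 = 5·(2j + 1) + 11 = 2·5j + 16, which is even.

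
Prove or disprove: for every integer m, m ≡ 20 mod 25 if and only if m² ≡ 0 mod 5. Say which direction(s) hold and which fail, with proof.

Only the forward direction holds.

Forward direction. Suppose m ≡ 20 (mod 25). Then m² ≡ 20² = 400 (mod 25), and since 5 ∣ 25, also m² ≡ 0 (mod 5).

Converse. This fails: take m = 0. Then 0² = 0 ≡ 0 (mod 5), yet 0 ≡ 0 (mod 25), not 20.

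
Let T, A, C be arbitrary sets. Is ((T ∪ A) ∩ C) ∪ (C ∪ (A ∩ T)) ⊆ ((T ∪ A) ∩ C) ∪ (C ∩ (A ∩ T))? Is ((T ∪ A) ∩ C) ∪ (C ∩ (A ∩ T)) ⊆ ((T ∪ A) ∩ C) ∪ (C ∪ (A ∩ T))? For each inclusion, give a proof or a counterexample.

The sets are not equal: only the reverse inclusion holds.

Forward inclusion. This inclusion fails. Take T = {1}, A = {1}, C = ∅; then 1 ∈ ((T ∪ A) ∩ C) ∪ (C ∪ (A ∩ T)) but 1 ∉ ((T ∪ A) ∩ C) ∪ (C ∩ (A ∩ T)).

Reverse inclusion. Let x ∈ ((T ∪ A) ∩ C) ∪ (C ∩ (A ∩ T)). Then either x ∈ T ∩ C and x ∉ A; or x ∈ A ∩ C and x ∉ T; or x ∈ T ∩ A ∩ C. In each case x ∈ ((T ∪ A) ∩ C) ∪ (C ∪ (A ∩ T)), so ((T ∪ A) ∩ C) ∪ (C ∩ (A ∩ T)) ⊆ ((T ∪ A) ∩ C) ∪ (C ∪ (A ∩ T)).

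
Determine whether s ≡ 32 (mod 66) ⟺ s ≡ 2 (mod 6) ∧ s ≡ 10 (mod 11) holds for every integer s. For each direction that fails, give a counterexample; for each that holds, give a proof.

(⇒) Suppose s ≡ 32 (mod 66); write s = 66j + 32. Since 6 ∣ 66, reducing mod 6 gives s ≡ 32 ≡ 2 (mod 6); since 11 ∣ 66, reducing mod 11 gives s ≡ 32 ≡ 10 (mod 11).

(⇐) Conversely, if s ≡ 2 (mod 6) and s ≡ 10 (mod 11), then by the Chinese remainder theorem s ≡ 32 (mod 66). This is exactly s ≡ 32 (mod 66).

Both directions hold; the statement is true.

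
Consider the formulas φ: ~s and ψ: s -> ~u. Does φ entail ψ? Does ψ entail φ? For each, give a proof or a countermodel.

Not equivalent: only (⇒) holds.

Converse. This fails. Under u = F, s = T, the left side is false but the right side is true.

Forward direction. Assume the antecedent. If u is true, the antecedent forces (u = T, s = F), and s -> ~u holds there. If u is false, s -> ~u reduces to true regardless of the other variables. Either way s -> ~u holds.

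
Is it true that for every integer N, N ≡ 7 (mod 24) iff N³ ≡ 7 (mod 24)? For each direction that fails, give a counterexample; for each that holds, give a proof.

Forward direction. Suppose N ≡ 7 (mod 24). Write N = 24j + 7. Then (24j + 7)³ = 13824j³ + 12096j² + 3528j + 343 = 24(576j³ + 504j² + 147j + 14) + 7, so N³ ≡ 7 (mod 24).

Converse. Suppose N³ ≡ 7 (mod 24). The only residue r in {0, …, 23} with r³ ≡ 7 (mod 24) is r = 7, so N ≡ 7 (mod 24).

Both implications hold.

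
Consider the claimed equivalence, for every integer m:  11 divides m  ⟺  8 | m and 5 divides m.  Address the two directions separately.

Neither implication holds.

(⇒) This fails: take m = 11. Certainly 11 ∣ 11, but 8 ∤ 11.

(⇐) This fails: take m = 40. Both 8 ∣ 40 and 5 ∣ 40, yet 40 is not a multiple of 11 (since 40 = 3·11 + 7), so 11 ∤ 40.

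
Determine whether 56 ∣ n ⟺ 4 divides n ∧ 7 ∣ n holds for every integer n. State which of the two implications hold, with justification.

Not equivalent: only (⇒) holds.

(→) If 56 ∣ n, write n = 56q. Since 56 = 14·4, n = 4·(14q), so 4 ∣ n; and since 56 = 8·7, n = 7·(8q), so 7 ∣ n.

(←) This fails: take n = 28. Both 4 ∣ 28 and 7 ∣ 28, yet 28 is not a multiple of 56 (since 28 = 0·56 + 28), so 56 ∤ 28.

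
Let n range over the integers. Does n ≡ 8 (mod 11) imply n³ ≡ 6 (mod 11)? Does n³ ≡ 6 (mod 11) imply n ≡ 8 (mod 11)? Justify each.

[⇒] Suppose n ≡ 8 (mod 11). Write n = 11j + 8. Then (11j + 8)³ = 1331j³ + 2904j² + 2112j + 512 = 11(121j³ + 264j² + 192j + 46) + 6, so n³ ≡ 6 (mod 11).

[⇐] For the converse, argue contrapositively. If n ≢ 8 (mod 11), then n is congruent to one of 0, 1, 2, 3, 4, 5, 6, 7, 9, 10 modulo 11, and these give n³ ≡ 0, 1, 8, 5, 9, 4, 7, 2, 3, 10 respectively — never 6.

Both directions hold; the statement is true.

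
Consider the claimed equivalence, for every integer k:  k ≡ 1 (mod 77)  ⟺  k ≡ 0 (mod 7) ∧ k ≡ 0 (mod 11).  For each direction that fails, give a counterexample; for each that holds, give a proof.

(⇒) fails and (⇐) fails.

[⇒] This fails: k = 1 gives 1 ≡ 1 (mod 77) but 1 ≡ 1 (mod 7), so the conjunction on the right does not hold.

[⇐] This fails: k = 0 satisfies both congruences on the right (0 ≡ 0 mod 7 and 0 ≡ 0 mod 11) yet 0 ≡ 0 (mod 77), not 1.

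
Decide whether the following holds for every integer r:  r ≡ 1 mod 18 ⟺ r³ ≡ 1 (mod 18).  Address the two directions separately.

Only the forward direction holds.

Forward direction. Suppose r ≡ 1 mod 18. Write r = 18j + 1. Then (18j + 1)³ = 5832j³ + 972j² + 54j + 1 = 18(324j³ + 54j² + 3j) + 1, so r³ ≡ 1 (mod 18).

Converse. This fails: take r = 7. Then 7³ = 343 ≡ 1 (mod 18), yet 7 ≡ 7 (mod 18), not 1.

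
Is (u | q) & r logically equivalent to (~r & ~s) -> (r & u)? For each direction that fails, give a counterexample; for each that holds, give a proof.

Forward direction. Assume the antecedent. If r is true, (~r & ~s) -> (r & u) reduces to true regardless of the other variables. If r is false, the antecedent cannot hold. Either way (~r & ~s) -> (r & u) holds.

Converse. This fails. Under s = T, r = F, q = F, u = F, the left side is false but the right side is true.

The forward direction holds; the converse fails.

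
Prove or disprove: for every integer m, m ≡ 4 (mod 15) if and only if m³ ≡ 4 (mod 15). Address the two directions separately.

(⟸) Suppose m³ ≡ 4 (mod 15). The only residue r in {0, …, 14} with r³ ≡ 4 (mod 15) is r = 4, so m ≡ 4 (mod 15).

(⟹) Suppose m ≡ 4 (mod 15). Write m = 15j + 4. Then (15j + 4)³ = 3375j³ + 2700j² + 720j + 64 = 15(225j³ + 180j² + 48j + 4) + 4, so m³ ≡ 4 (mod 15).

The biconditional holds.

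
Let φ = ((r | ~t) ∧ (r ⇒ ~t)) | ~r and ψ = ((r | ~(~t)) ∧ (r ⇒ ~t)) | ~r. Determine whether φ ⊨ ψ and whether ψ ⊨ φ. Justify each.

Both implications hold.

Converse. Assume the antecedent. If t is true, the antecedent forces (t = T, r = F), and ((r | ~t) ∧ (r ⇒ ~t)) | ~r holds there. If t is false, ((r | ~t) ∧ (r ⇒ ~t)) | ~r reduces to true regardless of the other variables. Either way ((r | ~t) ∧ (r ⇒ ~t)) | ~r holds.

Forward direction. Assume the antecedent. If t is true, the antecedent forces (t = T, r = F), and ((r | ~(~t)) ∧ (r ⇒ ~t)) | ~r holds there. If t is false, ((r | ~(~t)) ∧ (r ⇒ ~t)) | ~r reduces to true regardless of the other variables. Either way ((r | ~(~t)) ∧ (r ⇒ ~t)) | ~r holds.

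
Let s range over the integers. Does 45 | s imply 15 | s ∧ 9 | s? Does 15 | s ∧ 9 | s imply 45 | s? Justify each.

Equivalent; both directions hold.

[⇐] Suppose 15 ∣ s and 9 ∣ s. Any common multiple of 15 and 9 is a multiple of their lcm; here lcm(15, 9) = 15·9/gcd(15, 9) = 135/3 = 45, so 45 ∣ s.

[⇒] If 45 ∣ s, write s = 45q. Since 45 = 3·15, s = 15·(3q), so 15 ∣ s; and since 45 = 5·9, s = 9·(5q), so 9 ∣ s.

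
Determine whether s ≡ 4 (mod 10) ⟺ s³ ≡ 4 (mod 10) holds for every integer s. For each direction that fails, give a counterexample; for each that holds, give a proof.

[⇒] Suppose s ≡ 4 (mod 10). Write s = 10j + 4. Then (10j + 4)³ = 1000j³ + 1200j² + 480j + 64 = 10(100j³ + 120j² + 48j + 6) + 4, so s³ ≡ 4 (mod 10).

[⇐] Conversely, suppose s³ ≡ 4 (mod 10). The only residue r in {0, …, 9} with r³ ≡ 4 (mod 10) is r = 4, so s ≡ 4 (mod 10).

The biconditional holds.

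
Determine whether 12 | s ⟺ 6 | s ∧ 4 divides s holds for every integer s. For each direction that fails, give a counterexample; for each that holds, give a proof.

(⟹) If 12 ∣ s, write s = 12q. Since 12 = 2·6, s = 6·(2q), so 6 ∣ s; and since 12 = 3·4, s = 4·(3q), so 4 ∣ s.

(⟸) Suppose 6 ∣ s and 4 ∣ s. Any common multiple of 6 and 4 is a multiple of their lcm; here lcm(6, 4) = 6·4/gcd(6, 4) = 24/2 = 12, so 12 ∣ s.

Both implications hold.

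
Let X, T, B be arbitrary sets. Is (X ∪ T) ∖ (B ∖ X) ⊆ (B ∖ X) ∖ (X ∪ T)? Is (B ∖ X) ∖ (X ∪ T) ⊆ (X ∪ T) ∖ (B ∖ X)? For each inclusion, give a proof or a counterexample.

(⊆) This inclusion fails. Take X = {1}, T = ∅, B = ∅; then 1 ∈ (X ∪ T) ∖ (B ∖ X) but 1 ∉ (B ∖ X) ∖ (X ∪ T).

(⊇) This inclusion fails. Take X = ∅, T = ∅, B = {1}; then 1 ∈ (B ∖ X) ∖ (X ∪ T) but 1 ∉ (X ∪ T) ∖ (B ∖ X).

(⊆) fails and (⊇) fails.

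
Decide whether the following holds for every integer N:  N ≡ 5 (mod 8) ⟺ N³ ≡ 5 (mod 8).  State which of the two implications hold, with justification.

(⇒) Suppose N ≡ 5 (mod 8). Write N = 8j + 5. Then (8j + 5)³ = 512j³ + 960j² + 600j + 125 = 8(64j³ + 120j² + 75j + 15) + 5, so N³ ≡ 5 (mod 8).

(⇐) For the converse, argue contrapositively. If N ≢ 5 (mod 8), then N is congruent to one of 0, 1, 2, 3, 4, 6, 7 modulo 8, and these give N³ ≡ 0, 1, 0, 3, 0, 0, 7 respectively — never 5.

Equivalent; both directions hold.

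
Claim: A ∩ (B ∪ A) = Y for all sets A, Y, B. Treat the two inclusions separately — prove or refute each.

Neither inclusion holds.

Forward inclusion. This inclusion fails. Take A = {1}, Y = ∅, B = ∅; then 1 ∈ A ∩ (B ∪ A) but 1 ∉ Y.

Reverse inclusion. This inclusion fails. Take A = ∅, Y = {1}, B = ∅; then 1 ∈ Y but 1 ∉ A ∩ (B ∪ A).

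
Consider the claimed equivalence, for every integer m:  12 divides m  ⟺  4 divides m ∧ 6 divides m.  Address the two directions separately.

(⟹) If 12 ∣ m, write m = 12q. Since 12 = 3·4, m = 4·(3q), so 4 ∣ m; and since 12 = 2·6, m = 6·(2q), so 6 ∣ m.

(⟸) Suppose 4 ∣ m and 6 ∣ m. Any common multiple of 4 and 6 is a multiple of their lcm; here lcm(4, 6) = 4·6/gcd(4, 6) = 24/2 = 12, so 12 ∣ m.

The biconditional holds.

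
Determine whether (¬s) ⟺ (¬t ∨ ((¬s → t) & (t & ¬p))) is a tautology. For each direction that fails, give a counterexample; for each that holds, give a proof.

Neither direction holds.

(→) This fails. Under s = F, t = T, p = T, the left side is true but the right side is false.

(←) This fails. Under s = T, t = F, p = F, the left side is false but the right side is true.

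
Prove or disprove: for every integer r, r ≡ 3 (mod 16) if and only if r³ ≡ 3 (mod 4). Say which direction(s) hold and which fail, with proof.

(⇒) Suppose r ≡ 3 (mod 16). Then r³ ≡ 3³ = 27 (mod 16), and since 4 ∣ 16, also r³ ≡ 3 (mod 4).

(⇐) This fails: take r = 7. Then 7³ = 343 ≡ 3 (mod 4), yet 7 ≡ 7 (mod 16), not 3.

The forward direction holds; the converse fails.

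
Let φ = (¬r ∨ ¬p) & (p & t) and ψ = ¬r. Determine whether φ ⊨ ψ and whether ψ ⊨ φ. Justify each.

Only the forward implication holds.

(⟹) Assume the antecedent. If p is true, the antecedent forces (p = T, t = T, r = F), and ¬r holds there. If p is false, the antecedent cannot hold. Either way ¬r holds.

(⟸) This fails. Under p = F, t = F, r = F, the left side is false but the right side is true.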